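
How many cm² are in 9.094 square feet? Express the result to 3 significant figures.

8450 square centimeters

1 ft² = 929.030 cm².
9.094 × 929.030 ≈ 8450 cm².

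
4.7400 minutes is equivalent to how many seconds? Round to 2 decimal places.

284.40 seconds

1 minute = 60.0000 s.
Then 4.7400 × 60.0000 ≈ 284.40 s.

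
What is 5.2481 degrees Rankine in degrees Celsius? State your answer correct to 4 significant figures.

-270.2 °C

°R = (°C + 273.15) × 9/5.
Applying the formula gives -270.2 °C.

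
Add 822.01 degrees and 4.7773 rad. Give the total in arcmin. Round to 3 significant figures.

822.01 ° = 49320.6 arcmin and 4.7773 rad = 16423.1 arcmin.
49320.6 + 16423.1 ≈ 65700 arcmin.

65700 arcminutes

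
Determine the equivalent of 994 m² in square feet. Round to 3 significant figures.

1 m² = 10.7639 ft².
994 × 10.7639 ≈ 10700 ft².

10700 square feet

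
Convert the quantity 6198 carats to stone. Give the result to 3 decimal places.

1 carat = 3.14946e-5 st.
So 6198 × 3.14946e-5 ≈ 0.195 st.

0.195 stone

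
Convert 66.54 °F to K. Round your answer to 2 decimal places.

292.34 kelvins

K = (°F + 459.67) × 5/9.
Applying the formula gives 292.34 K.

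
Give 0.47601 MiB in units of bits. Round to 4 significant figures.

1 mebibyte = 8.38861 × 10^6 bit.
Then 0.47601 × 8.38861 × 10^6 ≈ 3.993 × 10^6 bit.

3.993 × 10^6 bit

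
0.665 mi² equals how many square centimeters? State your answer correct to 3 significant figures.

1.72 × 10^10 square centimeters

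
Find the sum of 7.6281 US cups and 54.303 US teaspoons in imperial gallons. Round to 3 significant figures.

7.6281 US cup = 0.396983 imp gal and 54.303 US tsp = 0.0588759 imp gal.
0.396983 + 0.0588759 ≈ 0.456 imp gal.

0.456 imperial gallons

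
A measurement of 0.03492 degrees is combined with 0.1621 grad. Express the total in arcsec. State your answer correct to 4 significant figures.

650.9 arcsec

0.03492 ° = 125.712 arcsec and 0.1621 grad = 525.204 arcsec.
125.712 + 525.204 ≈ 650.9 arcsec.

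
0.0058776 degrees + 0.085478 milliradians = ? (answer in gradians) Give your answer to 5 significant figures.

0.011972 gradians

0.0058776 ° = 0.00653067 grad and 0.085478 mrad = 0.00544170 grad.
0.00653067 + 0.00544170 ≈ 0.011972 grad.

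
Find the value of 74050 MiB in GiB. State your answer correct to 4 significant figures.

72.31 GiB

1 mebibyte = 0.0009765625 GiB.
Then 74050 × 0.0009765625 ≈ 72.31 GiB.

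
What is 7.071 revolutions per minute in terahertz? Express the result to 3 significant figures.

1.18e-13 terahertz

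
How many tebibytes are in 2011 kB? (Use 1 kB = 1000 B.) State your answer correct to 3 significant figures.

1.83 × 10^-6 tebibytes

1 kB = 9.09495 × 10^-10 tebibytes.
Then 2011 × 9.09495 × 10^-10 ≈ 1.83 × 10^-6 TiB.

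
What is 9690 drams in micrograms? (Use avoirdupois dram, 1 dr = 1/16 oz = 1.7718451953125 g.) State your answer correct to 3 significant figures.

1 dr = 1.77185 × 10^6 μg.
Thus 9690 × 1.77185 × 10^6 ≈ 1.72 × 10^10 μg.

1.72 × 10^10 μg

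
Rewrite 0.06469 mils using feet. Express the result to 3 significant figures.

1 mil = 8.33333e-5 feet.
Then 0.06469 × 8.33333e-5 ≈ 5.39e-6 ft.

5.39e-6 feet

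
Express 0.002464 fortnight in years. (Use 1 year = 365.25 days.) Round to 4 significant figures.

1 fortnight = 0.0383299 yr.
Thus 0.002464 × 0.0383299 ≈ 9.444 × 10^-5 yr.

9.444 × 10^-5 yr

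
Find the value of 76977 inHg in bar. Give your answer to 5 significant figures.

2606.7 bar

1 inHg = 0.0338639 bar.
So 76977 × 0.0338639 ≈ 2606.7 bar.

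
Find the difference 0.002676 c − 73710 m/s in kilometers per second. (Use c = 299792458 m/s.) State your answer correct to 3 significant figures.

0.002676 c = 802.245 km/s and 73710 m/s = 73.7100 km/s.
802.245 − 73.7100 ≈ 729 km/s.

729 km/s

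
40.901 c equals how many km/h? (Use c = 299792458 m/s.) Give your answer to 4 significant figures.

4.414 × 10^10 km/h

1 speed of light = 1.07925 × 10^9 km/h.
Then 40.901 × 1.07925 × 10^9 ≈ 4.414 × 10^10 km/h.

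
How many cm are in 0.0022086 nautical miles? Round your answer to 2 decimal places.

409.03 cm

1 nautical mile = 185200 cm.
Thus 0.0022086 × 185200 ≈ 409.03 cm.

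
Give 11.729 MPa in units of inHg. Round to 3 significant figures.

1 MPa = 295.300 inHg.
Thus 11.729 × 295.300 ≈ 3460 inHg.

3460 inHg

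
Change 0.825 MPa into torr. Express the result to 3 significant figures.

1 megapascal = 7500.62 torr.
Thus 0.825 × 7500.62 ≈ 6190 torr.

6190 torr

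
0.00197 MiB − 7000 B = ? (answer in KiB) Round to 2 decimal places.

-4.82 kibibytes

0.00197 MiB = 2.01728 KiB and 7000 B = 6.83594 KiB.
2.01728 − 6.83594 ≈ -4.82 KiB.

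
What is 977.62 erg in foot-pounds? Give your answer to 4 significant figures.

7.211e-5 ft·lbf

1 erg = 7.37562e-8 ft·lbf.
Then 977.62 × 7.37562e-8 ≈ 7.211e-5 ft·lbf.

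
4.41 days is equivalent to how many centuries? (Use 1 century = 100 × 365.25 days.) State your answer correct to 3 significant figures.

0.000121 centuries

1 day = 2.73785 × 10^-5 century.
So 4.41 × 2.73785 × 10^-5 ≈ 0.000121 century.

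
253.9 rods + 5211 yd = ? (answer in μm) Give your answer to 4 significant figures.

6.042e+9 μm

253.9 rod = 1.27691e+9 μm and 5211 yd = 4.76494e+9 μm.
1.27691e+9 + 4.76494e+9 ≈ 6.042e+9 μm.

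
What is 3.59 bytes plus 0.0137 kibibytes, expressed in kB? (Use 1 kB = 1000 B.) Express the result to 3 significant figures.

0.0176 kilobytes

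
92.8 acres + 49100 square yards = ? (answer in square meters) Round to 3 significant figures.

417000 square meters

92.8 acre = 375548 m² and 49100 yd² = 41053.9 m².
375548 + 41053.9 ≈ 417000 m².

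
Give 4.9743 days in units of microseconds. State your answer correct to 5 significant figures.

1 day = 8.64000e+10 microseconds.
4.9743 × 8.64000e+10 ≈ 4.2978e+11 μs.

4.2978e+11 microseconds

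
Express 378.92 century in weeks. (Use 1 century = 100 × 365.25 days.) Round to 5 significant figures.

1.9772 × 10^6 weeks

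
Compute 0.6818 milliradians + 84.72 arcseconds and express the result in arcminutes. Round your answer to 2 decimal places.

3.76 arcmin

0.6818 mrad = 2.34386 arcmin and 84.72 arcsec = 1.41200 arcmin.
2.34386 + 1.41200 ≈ 3.76 arcmin.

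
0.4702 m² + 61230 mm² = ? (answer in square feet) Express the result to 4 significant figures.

5.720 square feet

0.4702 m² = 5.06119 ft² and 61230 mm² = 0.659074 ft².
5.06119 + 0.659074 ≈ 5.720 ft².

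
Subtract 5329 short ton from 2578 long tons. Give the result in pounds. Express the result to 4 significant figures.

2578 long ton = 5.77472 × 10^6 lb and 5329 short ton = 1.06580 × 10^7 lb.
5.77472 × 10^6 − 1.06580 × 10^7 ≈ -4.883 × 10^6 lb.

-4.883 × 10^6 pounds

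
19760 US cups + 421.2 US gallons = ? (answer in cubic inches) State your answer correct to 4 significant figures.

382600 in³

19760 US cup = 285285 in³ and 421.2 US gal = 97297.2 in³.
285285 + 97297.2 ≈ 382600 in³.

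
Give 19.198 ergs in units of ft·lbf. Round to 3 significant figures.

1.42 × 10^-6 ft·lbf

1 erg = 7.37562 × 10^-8 ft·lbf.
So 19.198 × 7.37562 × 10^-8 ≈ 1.42 × 10^-6 ft·lbf.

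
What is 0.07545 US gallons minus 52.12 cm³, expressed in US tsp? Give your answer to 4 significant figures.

0.07545 US gal = 57.9456 US tsp and 52.12 cm³ = 10.5743 US tsp.
57.9456 − 10.5743 ≈ 47.37 US tsp.

47.37 US teaspoons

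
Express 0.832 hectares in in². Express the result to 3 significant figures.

1.29 × 10^7 in²

1 ha = 1.55000 × 10^7 in².
0.832 × 1.55000 × 10^7 ≈ 1.29 × 10^7 in².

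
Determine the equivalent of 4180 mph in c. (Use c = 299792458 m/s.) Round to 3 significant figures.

1 mph = 1.49116e-9 times the speed of light.
So 4180 × 1.49116e-9 ≈ 6.23e-6 c.

6.23e-6 times the speed of light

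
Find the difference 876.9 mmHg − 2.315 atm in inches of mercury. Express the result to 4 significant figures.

876.9 mmHg = 34.5236 inHg and 2.315 atm = 69.2677 inHg.
34.5236 − 69.2677 ≈ -34.74 inHg.

-34.74 inHg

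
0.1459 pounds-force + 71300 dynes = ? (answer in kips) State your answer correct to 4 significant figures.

0.1459 lbf = 0.000145900 kip and 71300 dyn = 0.000160289 kip.
0.000145900 + 0.000160289 ≈ 0.0003062 kip.

0.0003062 kips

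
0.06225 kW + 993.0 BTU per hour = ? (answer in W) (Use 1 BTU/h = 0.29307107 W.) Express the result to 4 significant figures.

0.06225 kW = 62.2500 W and 993.0 BTU/h = 291.020 W.
62.2500 + 291.020 ≈ 353.3 W.

353.3 W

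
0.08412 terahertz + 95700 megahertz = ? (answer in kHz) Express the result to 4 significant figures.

0.08412 THz = 8.41200 × 10^7 kHz and 95700 MHz = 9.57000 × 10^7 kHz.
8.41200 × 10^7 + 9.57000 × 10^7 ≈ 1.798 × 10^8 kHz.

1.798 × 10^8 kilohertz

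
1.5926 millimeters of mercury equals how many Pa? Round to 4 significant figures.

212.3 Pa

1 millimeter of mercury = 133.322 pascals.
1.5926 × 133.322 ≈ 212.3 Pa.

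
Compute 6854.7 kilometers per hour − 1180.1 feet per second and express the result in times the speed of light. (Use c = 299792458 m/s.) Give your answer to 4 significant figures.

5.152 × 10^-6 c

6854.7 km/h = 6.35134 × 10^-6 c and 1180.1 ft/s = 1.19981 × 10^-6 c.
6.35134 × 10^-6 − 1.19981 × 10^-6 ≈ 5.152 × 10^-6 c.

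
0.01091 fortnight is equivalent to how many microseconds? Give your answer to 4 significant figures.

1.320 × 10^10 microseconds

1 fortnight = 1.20960 × 10^12 μs.
0.01091 × 1.20960 × 10^12 ≈ 1.320 × 10^10 μs.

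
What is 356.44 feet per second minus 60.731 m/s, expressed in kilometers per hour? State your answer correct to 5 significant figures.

172.48 kilometers per hour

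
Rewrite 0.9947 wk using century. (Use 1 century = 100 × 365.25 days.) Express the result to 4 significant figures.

0.0001906 centuries

1 week = 0.000191650 century.
Then 0.9947 × 0.000191650 ≈ 0.0001906 century.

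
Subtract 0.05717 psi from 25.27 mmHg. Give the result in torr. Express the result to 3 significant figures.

22.3 torr

25.27 mmHg = 25.2700 torr and 0.05717 psi = 2.95654 torr.
25.2700 − 2.95654 ≈ 22.3 torr.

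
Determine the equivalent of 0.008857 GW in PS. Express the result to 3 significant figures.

12000 PS

1 GW = 1.35962e+6 metric horsepower.
0.008857 × 1.35962e+6 ≈ 12000 PS.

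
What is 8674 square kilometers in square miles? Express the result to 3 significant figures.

3350 mi²

1 km² = 0.386102 square miles.
Thus 8674 × 0.386102 ≈ 3350 mi².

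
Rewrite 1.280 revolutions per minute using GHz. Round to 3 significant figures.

1 revolution per minute = 1.66667e-11 GHz.
1.280 × 1.66667e-11 ≈ 2.13e-11 GHz.

2.13e-11 GHz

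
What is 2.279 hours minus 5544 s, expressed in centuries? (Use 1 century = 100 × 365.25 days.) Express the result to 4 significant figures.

8.430e-7 century

2.279 h = 2.59982e-6 century and 5544 s = 1.75679e-6 century.
2.59982e-6 − 1.75679e-6 ≈ 8.430e-7 century.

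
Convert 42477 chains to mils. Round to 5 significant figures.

3.3642e+10 mils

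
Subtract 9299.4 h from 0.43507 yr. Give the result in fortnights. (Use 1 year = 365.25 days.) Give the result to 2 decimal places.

-16.33 fortnights

0.43507 yr = 11.3507 fortnight and 9299.4 h = 27.6768 fortnight.
11.3507 − 27.6768 ≈ -16.33 fortnight.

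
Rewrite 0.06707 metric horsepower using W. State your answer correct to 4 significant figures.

49.33 W

1 metric horsepower = 735.499 watts.
Thus 0.06707 × 735.499 ≈ 49.33 W.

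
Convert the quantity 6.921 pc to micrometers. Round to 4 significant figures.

2.136 × 10^23 μm

1 pc = 3.08568 × 10^22 micrometers.
Thus 6.921 × 3.08568 × 10^22 ≈ 2.136 × 10^23 μm.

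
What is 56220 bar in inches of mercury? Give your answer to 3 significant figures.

1.66 × 10^6 inches of mercury

1 bar = 29.5300 inHg.
So 56220 × 29.5300 ≈ 1.66 × 10^6 inHg.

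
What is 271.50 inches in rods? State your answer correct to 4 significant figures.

1 in = 0.00505051 rods.
271.50 × 0.00505051 ≈ 1.371 rod.

1.371 rod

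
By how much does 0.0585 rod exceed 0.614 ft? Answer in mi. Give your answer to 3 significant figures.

0.0585 rod = 0.0001828125 mi and 0.614 ft = 0.0001162879 mi.
0.0001828125 − 0.0001162879 ≈ 6.65 × 10^-5 mi.

6.65 × 10^-5 mi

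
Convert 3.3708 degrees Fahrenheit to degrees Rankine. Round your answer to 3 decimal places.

°R = °F + 459.67.
Applying the formula gives 463.041 °R.

463.041 °R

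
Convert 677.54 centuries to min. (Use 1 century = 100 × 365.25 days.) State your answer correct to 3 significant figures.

3.56 × 10^10 minutes

1 century = 5.25960 × 10^7 min.
Thus 677.54 × 5.25960 × 10^7 ≈ 3.56 × 10^10 min.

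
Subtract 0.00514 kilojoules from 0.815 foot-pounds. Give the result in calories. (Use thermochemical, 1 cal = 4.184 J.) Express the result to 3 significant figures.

-0.964 calories

0.815 ft·lbf = 0.264099 cal and 0.00514 kJ = 1.22849 cal.
0.264099 − 1.22849 ≈ -0.964 cal.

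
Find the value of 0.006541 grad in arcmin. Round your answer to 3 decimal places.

0.353 arcminutes

1 grad = 54.0000 arcminutes.
Then 0.006541 × 54.0000 ≈ 0.353 arcmin.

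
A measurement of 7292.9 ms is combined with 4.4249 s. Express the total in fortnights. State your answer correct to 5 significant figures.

9.6873e-6 fortnights

7292.9 ms = 6.02918e-6 fortnight and 4.4249 s = 3.65815e-6 fortnight.
6.02918e-6 + 3.65815e-6 ≈ 9.6873e-6 fortnight.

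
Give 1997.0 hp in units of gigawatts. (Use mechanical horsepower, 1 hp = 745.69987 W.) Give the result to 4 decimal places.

0.0015 gigawatts

1 hp = 7.45700e-7 gigawatts.
So 1997.0 × 7.45700e-7 ≈ 0.0015 GW.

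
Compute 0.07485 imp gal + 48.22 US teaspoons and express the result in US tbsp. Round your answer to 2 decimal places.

39.09 US tbsp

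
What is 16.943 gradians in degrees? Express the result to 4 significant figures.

1 grad = 0.900000 degrees.
So 16.943 × 0.900000 ≈ 15.25 °.

15.25 degrees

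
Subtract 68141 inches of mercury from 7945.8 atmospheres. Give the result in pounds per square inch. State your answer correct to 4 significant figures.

83300 psi

7945.8 atm = 116771 psi and 68141 inHg = 33467.7 psi.
116771 − 33467.7 ≈ 83300 psi.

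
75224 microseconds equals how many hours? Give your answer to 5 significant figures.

2.0896 × 10^-5 hours

1 microsecond = 2.77778 × 10^-10 hours.
Then 75224 × 2.77778 × 10^-10 ≈ 2.0896 × 10^-5 h.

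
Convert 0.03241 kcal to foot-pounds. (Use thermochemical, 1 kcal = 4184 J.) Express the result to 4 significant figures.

100.0 ft·lbf

1 kilocalorie = 3085.96 foot-pounds.
So 0.03241 × 3085.96 ≈ 100.0 ft·lbf.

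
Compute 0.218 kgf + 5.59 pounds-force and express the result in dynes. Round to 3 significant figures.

2.70 × 10^6 dyn

0.218 kgf = 213785 dyn and 5.59 lbf = 2.48656 × 10^6 dyn.
213785 + 2.48656 × 10^6 ≈ 2.70 × 10^6 dyn.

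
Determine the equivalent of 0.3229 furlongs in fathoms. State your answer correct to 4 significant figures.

1 furlong = 110.000 fathom.
Then 0.3229 × 110.000 ≈ 35.52 fathom.

35.52 fathom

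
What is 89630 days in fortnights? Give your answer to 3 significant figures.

1 day = 0.0714286 fortnight.
So 89630 × 0.0714286 ≈ 6400 fortnight.

6400 fortnight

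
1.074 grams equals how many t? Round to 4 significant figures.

1.074 × 10^-6 metric tons

1 gram = 1.00000 × 10^-6 t.
Thus 1.074 × 1.00000 × 10^-6 ≈ 1.074 × 10^-6 t.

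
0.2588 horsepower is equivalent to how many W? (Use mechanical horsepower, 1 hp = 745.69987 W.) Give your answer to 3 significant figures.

193 watts

1 horsepower = 745.700 W.
Thus 0.2588 × 745.700 ≈ 193 W.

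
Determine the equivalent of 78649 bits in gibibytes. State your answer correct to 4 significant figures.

1 bit = 1.16415 × 10^-10 GiB.
Then 78649 × 1.16415 × 10^-10 ≈ 9.156 × 10^-6 GiB.

9.156 × 10^-6 gibibytes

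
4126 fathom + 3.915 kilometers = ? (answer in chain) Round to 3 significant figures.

4126 fathom = 375.091 chain and 3.915 km = 194.613 chain.
375.091 + 194.613 ≈ 570 chain.

570 chain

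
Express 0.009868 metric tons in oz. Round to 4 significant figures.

348.1 ounces

1 metric ton = 35274.0 ounces.
0.009868 × 35274.0 ≈ 348.1 oz.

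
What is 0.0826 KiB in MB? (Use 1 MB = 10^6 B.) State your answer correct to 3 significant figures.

1 KiB = 0.00102400 MB.
Then 0.0826 × 0.00102400 ≈ 8.46 × 10^-5 MB.

8.46 × 10^-5 MB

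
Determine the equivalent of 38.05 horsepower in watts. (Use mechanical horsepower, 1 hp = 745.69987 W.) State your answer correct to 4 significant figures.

28370 W

1 hp = 745.700 W.
Thus 38.05 × 745.700 ≈ 28370 W.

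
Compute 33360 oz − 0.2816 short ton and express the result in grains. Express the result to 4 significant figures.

1.065e+7 gr

33360 oz = 1.45950e+7 gr and 0.2816 short ton = 3.94240e+6 gr.
1.45950e+7 − 3.94240e+6 ≈ 1.065e+7 gr.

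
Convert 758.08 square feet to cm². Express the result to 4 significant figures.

704300 cm²

1 ft² = 929.030 square centimeters.
So 758.08 × 929.030 ≈ 704300 cm².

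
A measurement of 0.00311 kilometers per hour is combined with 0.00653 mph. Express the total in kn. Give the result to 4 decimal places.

0.0074 knots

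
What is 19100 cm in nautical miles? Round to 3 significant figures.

0.103 nmi

1 centimeter = 5.39957e-6 nmi.
Then 19100 × 5.39957e-6 ≈ 0.103 nmi.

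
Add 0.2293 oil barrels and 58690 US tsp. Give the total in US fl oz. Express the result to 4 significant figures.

11010 US fl oz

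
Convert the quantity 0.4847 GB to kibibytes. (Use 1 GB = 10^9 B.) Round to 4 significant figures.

473300 KiB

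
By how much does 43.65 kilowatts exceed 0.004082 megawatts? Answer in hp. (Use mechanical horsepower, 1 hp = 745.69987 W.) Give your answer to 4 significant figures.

43.65 kW = 58.5356 hp and 0.004082 MW = 5.47405 hp.
58.5356 − 5.47405 ≈ 53.06 hp.

53.06 horsepower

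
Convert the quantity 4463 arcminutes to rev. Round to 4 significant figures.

0.2066 revolutions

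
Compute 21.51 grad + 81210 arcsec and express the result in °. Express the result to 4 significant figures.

41.92 degrees

21.51 grad = 19.3590 ° and 81210 arcsec = 22.5583 °.
19.3590 + 22.5583 ≈ 41.92 °.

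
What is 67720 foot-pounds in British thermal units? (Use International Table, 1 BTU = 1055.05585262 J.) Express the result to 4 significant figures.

1 ft·lbf = 0.00128507 BTU.
Thus 67720 × 0.00128507 ≈ 87.02 BTU.

87.02 British thermal units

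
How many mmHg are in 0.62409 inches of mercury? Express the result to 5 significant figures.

15.852 mmHg

1 inHg = 25.4000 mmHg.
0.62409 × 25.4000 ≈ 15.852 mmHg.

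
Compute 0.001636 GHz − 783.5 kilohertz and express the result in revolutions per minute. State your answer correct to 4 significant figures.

5.115e+7 rpm

0.001636 GHz = 9.81600e+7 rpm and 783.5 kHz = 4.70100e+7 rpm.
9.81600e+7 − 4.70100e+7 ≈ 5.115e+7 rpm.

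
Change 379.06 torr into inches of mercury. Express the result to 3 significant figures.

1 torr = 0.0393701 inHg.
379.06 × 0.0393701 ≈ 14.9 inHg.

14.9 inches of mercury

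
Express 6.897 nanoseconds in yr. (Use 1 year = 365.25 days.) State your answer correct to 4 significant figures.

2.186 × 10^-16 yr

1 ns = 3.16881 × 10^-17 years.
Then 6.897 × 3.16881 × 10^-17 ≈ 2.186 × 10^-16 yr.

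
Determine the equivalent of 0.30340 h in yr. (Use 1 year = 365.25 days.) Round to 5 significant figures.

3.4611 × 10^-5 years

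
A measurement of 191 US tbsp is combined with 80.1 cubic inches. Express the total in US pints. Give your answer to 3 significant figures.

8.74 US pt

191 US tbsp = 5.96875 US pt and 80.1 in³ = 2.77403 US pt.
5.96875 + 2.77403 ≈ 8.74 US pt.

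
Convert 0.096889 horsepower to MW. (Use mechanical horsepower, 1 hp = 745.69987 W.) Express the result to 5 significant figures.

7.2250 × 10^-5 megawatts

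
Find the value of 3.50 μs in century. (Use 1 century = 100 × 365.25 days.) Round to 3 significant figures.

1 microsecond = 3.16881e-16 century.
So 3.50 × 3.16881e-16 ≈ 1.11e-15 century.

1.11e-15 centuries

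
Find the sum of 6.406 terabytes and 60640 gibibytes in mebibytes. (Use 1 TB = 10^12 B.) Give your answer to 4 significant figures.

6.406 TB = 6.10924 × 10^6 MiB and 60640 GiB = 6.20954 × 10^7 MiB.
6.10924 × 10^6 + 6.20954 × 10^7 ≈ 6.820 × 10^7 MiB.

6.820 × 10^7 mebibytes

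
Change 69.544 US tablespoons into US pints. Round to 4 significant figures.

2.173 US pt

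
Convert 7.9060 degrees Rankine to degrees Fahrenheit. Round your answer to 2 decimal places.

-451.76 °F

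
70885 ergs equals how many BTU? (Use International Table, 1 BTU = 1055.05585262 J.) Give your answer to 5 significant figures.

1 erg = 9.47817e-11 British thermal units.
Thus 70885 × 9.47817e-11 ≈ 6.7186e-6 BTU.

6.7186e-6 BTU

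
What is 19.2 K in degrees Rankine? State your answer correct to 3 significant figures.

34.6 °R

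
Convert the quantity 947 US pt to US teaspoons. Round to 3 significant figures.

1 US pt = 96.0000 US teaspoons.
947 × 96.0000 ≈ 90900 US tsp.

90900 US tsp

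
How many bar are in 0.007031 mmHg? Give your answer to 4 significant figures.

9.374 × 10^-6 bar

1 mmHg = 0.00133322 bar.
Then 0.007031 × 0.00133322 ≈ 9.374 × 10^-6 bar.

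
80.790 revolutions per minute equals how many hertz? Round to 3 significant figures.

1.35 Hz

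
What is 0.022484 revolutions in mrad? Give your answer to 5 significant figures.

1 rev = 6283.19 mrad.
0.022484 × 6283.19 ≈ 141.27 mrad.

141.27 milliradians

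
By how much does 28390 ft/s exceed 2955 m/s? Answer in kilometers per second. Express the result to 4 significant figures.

5.698 km/s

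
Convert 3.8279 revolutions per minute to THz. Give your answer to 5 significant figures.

1 revolution per minute = 1.66667 × 10^-14 THz.
So 3.8279 × 1.66667 × 10^-14 ≈ 6.3798 × 10^-14 THz.

6.3798 × 10^-14 THz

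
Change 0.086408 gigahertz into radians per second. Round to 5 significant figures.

1 gigahertz = 6.28319 × 10^9 radians per second.
Then 0.086408 × 6.28319 × 10^9 ≈ 5.4292 × 10^8 rad/s.

5.4292 × 10^8 radians per second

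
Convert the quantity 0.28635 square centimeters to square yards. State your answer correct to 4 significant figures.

3.425e-5 square yards

1 cm² = 0.000119599 square yards.
0.28635 × 0.000119599 ≈ 3.425e-5 yd².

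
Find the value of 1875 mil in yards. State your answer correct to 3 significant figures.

0.0521 yards

1 mil = 2.77778 × 10^-5 yards.
1875 × 2.77778 × 10^-5 ≈ 0.0521 yd.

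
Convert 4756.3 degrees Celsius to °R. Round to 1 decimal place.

°R = (°C + 273.15) × 9/5.
Applying the formula gives 9053.0 °R.

9053.0 °R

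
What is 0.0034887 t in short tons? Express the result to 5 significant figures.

0.0038456 short tons

1 metric ton = 1.10231 short tons.
So 0.0034887 × 1.10231 ≈ 0.0038456 short ton.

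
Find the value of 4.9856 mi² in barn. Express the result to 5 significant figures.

1 mi² = 2.58999 × 10^34 barns.
Then 4.9856 × 2.58999 × 10^34 ≈ 1.2913 × 10^35 barn.

1.2913 × 10^35 barns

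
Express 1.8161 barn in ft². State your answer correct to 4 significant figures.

1.955e-27 ft²

1 barn = 1.07639e-27 square feet.
So 1.8161 × 1.07639e-27 ≈ 1.955e-27 ft².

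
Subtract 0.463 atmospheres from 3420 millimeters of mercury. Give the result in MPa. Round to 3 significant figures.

0.409 megapascals

3420 mmHg = 0.455963 MPa and 0.463 atm = 0.0469135 MPa.
0.455963 − 0.0469135 ≈ 0.409 MPa.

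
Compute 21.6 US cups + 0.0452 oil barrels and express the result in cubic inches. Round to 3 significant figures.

750 in³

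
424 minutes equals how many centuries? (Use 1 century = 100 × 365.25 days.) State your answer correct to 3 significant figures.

1 minute = 1.90129 × 10^-8 century.
So 424 × 1.90129 × 10^-8 ≈ 8.06 × 10^-6 century.

8.06 × 10^-6 century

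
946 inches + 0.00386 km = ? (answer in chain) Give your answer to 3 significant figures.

946 in = 1.19444 chain and 0.00386 km = 0.191879 chain.
1.19444 + 0.191879 ≈ 1.39 chain.

1.39 chain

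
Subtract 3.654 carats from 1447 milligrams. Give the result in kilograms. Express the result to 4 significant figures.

0.0007162 kilograms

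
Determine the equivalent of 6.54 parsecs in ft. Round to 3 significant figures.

6.62e+17 ft

1 pc = 1.01236e+17 feet.
Then 6.54 × 1.01236e+17 ≈ 6.62e+17 ft.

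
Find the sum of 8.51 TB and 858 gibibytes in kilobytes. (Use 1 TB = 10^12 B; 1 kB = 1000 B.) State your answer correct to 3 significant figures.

8.51 TB = 8.51000e+9 kB and 858 GiB = 9.21270e+8 kB.
8.51000e+9 + 9.21270e+8 ≈ 9.43e+9 kB.

9.43e+9 kB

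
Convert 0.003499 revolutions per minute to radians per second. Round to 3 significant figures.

0.000366 radians per second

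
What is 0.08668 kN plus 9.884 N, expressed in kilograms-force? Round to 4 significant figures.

9.847 kilograms-force

0.08668 kN = 8.83890 kgf and 9.884 N = 1.00789 kgf.
8.83890 + 1.00789 ≈ 9.847 kgf.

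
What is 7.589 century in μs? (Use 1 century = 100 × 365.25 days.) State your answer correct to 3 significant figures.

1 century = 3.15576e+15 μs.
Then 7.589 × 3.15576e+15 ≈ 2.39e+16 μs.

2.39e+16 microseconds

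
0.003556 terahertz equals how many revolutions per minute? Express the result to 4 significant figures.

1 THz = 6.00000e+13 rpm.
Thus 0.003556 × 6.00000e+13 ≈ 2.134e+11 rpm.

2.134e+11 revolutions per minute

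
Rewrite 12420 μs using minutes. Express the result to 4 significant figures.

0.0002070 minutes

1 μs = 1.66667 × 10^-8 minutes.
12420 × 1.66667 × 10^-8 ≈ 0.0002070 min.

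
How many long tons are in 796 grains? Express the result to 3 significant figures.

5.08e-5 long ton

1 gr = 6.37755e-8 long tons.
So 796 × 6.37755e-8 ≈ 5.08e-5 long ton.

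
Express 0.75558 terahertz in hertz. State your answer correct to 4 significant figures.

7.556 × 10^11 Hz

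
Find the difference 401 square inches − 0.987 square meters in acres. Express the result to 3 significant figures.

401 in² = 6.39284 × 10^-5 acre and 0.987 m² = 0.000243893 acre.
6.39284 × 10^-5 − 0.000243893 ≈ -0.000180 acre.

-0.000180 acres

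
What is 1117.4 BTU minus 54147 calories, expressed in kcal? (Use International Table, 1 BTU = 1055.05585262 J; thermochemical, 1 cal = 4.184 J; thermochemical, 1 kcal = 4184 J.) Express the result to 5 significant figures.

1117.4 BTU = 281.769 kcal and 54147 cal = 54.1470 kcal.
281.769 − 54.1470 ≈ 227.62 kcal.

227.62 kcal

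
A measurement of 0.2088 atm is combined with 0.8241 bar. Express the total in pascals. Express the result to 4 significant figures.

0.2088 atm = 21156.7 Pa and 0.8241 bar = 82410.0 Pa.
21156.7 + 82410.0 ≈ 103600 Pa.

103600 Pa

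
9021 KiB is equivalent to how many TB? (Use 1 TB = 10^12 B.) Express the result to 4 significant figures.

1 KiB = 1.02400e-9 terabytes.
Then 9021 × 1.02400e-9 ≈ 9.238e-6 TB.

9.238e-6 terabytes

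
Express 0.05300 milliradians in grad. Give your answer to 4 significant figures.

0.003374 gradians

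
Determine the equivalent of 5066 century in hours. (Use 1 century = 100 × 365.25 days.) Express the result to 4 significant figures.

4.441e+9 hours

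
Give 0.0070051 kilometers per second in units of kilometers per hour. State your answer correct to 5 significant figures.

1 kilometer per second = 3600.00 km/h.
Then 0.0070051 × 3600.00 ≈ 25.218 km/h.

25.218 km/h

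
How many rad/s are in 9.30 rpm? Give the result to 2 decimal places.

1 revolution per minute = 0.104720 radians per second.
Thus 9.30 × 0.104720 ≈ 0.97 rad/s.

0.97 rad/s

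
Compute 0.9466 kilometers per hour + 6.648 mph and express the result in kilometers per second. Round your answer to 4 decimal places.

0.0032 kilometers per second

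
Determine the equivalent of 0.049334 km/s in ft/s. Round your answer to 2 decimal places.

161.86 ft/s

1 km/s = 3280.84 ft/s.
0.049334 × 3280.84 ≈ 161.86 ft/s.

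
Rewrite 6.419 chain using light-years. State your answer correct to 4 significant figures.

1 chain = 2.12635e-15 light-years.
Then 6.419 × 2.12635e-15 ≈ 1.365e-14 ly.

1.365e-14 light-years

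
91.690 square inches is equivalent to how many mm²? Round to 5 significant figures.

1 square inch = 645.160 square millimeters.
Then 91.690 × 645.160 ≈ 59155 mm².

59155 square millimeters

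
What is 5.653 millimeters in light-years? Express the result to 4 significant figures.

1 mm = 1.05700 × 10^-19 ly.
Thus 5.653 × 1.05700 × 10^-19 ≈ 5.975 × 10^-19 ly.

5.975 × 10^-19 ly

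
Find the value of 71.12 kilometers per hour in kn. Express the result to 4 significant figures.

38.40 kn

1 km/h = 0.539957 knots.
Then 71.12 × 0.539957 ≈ 38.40 kn.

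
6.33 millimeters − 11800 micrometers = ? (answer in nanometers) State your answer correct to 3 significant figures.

-5.47 × 10^6 nanometers

6.33 mm = 6.33000 × 10^6 nm and 11800 μm = 1.18000 × 10^7 nm.
6.33000 × 10^6 − 1.18000 × 10^7 ≈ -5.47 × 10^6 nm.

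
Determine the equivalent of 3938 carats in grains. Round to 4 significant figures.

12150 grains

1 ct = 3.08647 gr.
Thus 3938 × 3.08647 ≈ 12150 gr.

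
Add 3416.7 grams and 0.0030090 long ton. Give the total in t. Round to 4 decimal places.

0.0065 t

3416.7 g = 0.00341670 t and 0.0030090 long ton = 0.00305729 t.
0.00341670 + 0.00305729 ≈ 0.0065 t.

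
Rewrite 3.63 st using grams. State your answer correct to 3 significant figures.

23100 g

1 stone = 6350.29 g.
Then 3.63 × 6350.29 ≈ 23100 g.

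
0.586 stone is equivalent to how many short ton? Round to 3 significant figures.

1 stone = 0.00700000 short tons.
Thus 0.586 × 0.00700000 ≈ 0.00410 short ton.

0.00410 short tons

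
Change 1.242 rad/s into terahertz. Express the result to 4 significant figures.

1.977e-13 THz

1 rad/s = 1.59155e-13 terahertz.
Thus 1.242 × 1.59155e-13 ≈ 1.977e-13 THz.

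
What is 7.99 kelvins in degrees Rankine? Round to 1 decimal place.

°R = K × 9/5.
Applying the formula gives 14.4 °R.

14.4 °R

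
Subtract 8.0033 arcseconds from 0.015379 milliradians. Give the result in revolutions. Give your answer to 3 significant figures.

-3.73 × 10^-6 rev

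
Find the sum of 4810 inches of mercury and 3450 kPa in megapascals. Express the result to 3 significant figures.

4810 inHg = 16.2885 MPa and 3450 kPa = 3.45000 MPa.
16.2885 + 3.45000 ≈ 19.7 MPa.

19.7 MPa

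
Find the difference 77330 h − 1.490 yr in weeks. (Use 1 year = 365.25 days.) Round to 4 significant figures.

382.6 wk

77330 h = 460.298 wk and 1.490 yr = 77.7461 wk.
460.298 − 77.7461 ≈ 382.6 wk.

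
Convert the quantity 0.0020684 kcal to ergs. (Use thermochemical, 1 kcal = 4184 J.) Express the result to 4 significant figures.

1 kilocalorie = 4.18400e+10 erg.
0.0020684 × 4.18400e+10 ≈ 8.654e+7 erg.

8.654e+7 ergs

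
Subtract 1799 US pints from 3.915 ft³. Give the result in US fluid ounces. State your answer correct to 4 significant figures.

-25040 US fl oz

3.915 ft³ = 3748.64 US fl oz and 1799 US pt = 28784.0 US fl oz.
3748.64 − 28784.0 ≈ -25040 US fl oz.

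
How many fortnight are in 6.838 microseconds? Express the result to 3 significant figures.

5.65e-12 fortnights

1 microsecond = 8.26720e-13 fortnights.
Then 6.838 × 8.26720e-13 ≈ 5.65e-12 fortnight.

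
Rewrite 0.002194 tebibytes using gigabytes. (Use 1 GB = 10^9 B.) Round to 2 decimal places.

2.41 GB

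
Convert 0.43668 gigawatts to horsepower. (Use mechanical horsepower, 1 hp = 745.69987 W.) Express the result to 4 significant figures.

1 gigawatt = 1.34102 × 10^6 horsepower.
Thus 0.43668 × 1.34102 × 10^6 ≈ 585600 hp.

585600 horsepower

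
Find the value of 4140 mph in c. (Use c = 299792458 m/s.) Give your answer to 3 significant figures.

6.17e-6 c

1 mph = 1.49116e-9 times the speed of light.
So 4140 × 1.49116e-9 ≈ 6.17e-6 c.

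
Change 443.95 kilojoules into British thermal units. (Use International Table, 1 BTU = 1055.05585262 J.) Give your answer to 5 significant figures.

420.78 BTU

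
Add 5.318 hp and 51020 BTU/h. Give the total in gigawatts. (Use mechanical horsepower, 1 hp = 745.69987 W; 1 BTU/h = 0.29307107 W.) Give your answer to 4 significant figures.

1.892 × 10^-5 gigawatts

5.318 hp = 3.96563 × 10^-6 GW and 51020 BTU/h = 1.49525 × 10^-5 GW.
3.96563 × 10^-6 + 1.49525 × 10^-5 ≈ 1.892 × 10^-5 GW.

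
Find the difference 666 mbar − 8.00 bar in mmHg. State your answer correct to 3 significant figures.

-5500 mmHg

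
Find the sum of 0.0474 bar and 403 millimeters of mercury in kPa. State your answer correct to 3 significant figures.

0.0474 bar = 4.74000 kPa and 403 mmHg = 53.7289 kPa.
4.74000 + 53.7289 ≈ 58.5 kPa.

58.5 kilopascals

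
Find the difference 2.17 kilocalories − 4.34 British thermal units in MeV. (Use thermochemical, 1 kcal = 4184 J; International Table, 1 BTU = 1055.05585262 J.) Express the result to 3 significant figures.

2.17 kcal = 5.66684e+16 MeV and 4.34 BTU = 2.85795e+16 MeV.
5.66684e+16 − 2.85795e+16 ≈ 2.81e+16 MeV.

2.81e+16 megaelectronvolts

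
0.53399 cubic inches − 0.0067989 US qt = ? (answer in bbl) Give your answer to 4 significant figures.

1.457 × 10^-5 oil barrels

0.53399 in³ = 5.50392 × 10^-5 bbl and 0.0067989 US qt = 4.04696 × 10^-5 bbl.
5.50392 × 10^-5 − 4.04696 × 10^-5 ≈ 1.457 × 10^-5 bbl.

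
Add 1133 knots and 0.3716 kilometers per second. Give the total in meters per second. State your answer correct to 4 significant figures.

1133 kn = 582.866 m/s and 0.3716 km/s = 371.600 m/s.
582.866 + 371.600 ≈ 954.5 m/s.

954.5 m/s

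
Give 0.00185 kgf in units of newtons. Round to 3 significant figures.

0.0181 N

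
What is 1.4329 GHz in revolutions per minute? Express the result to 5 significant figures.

8.5974 × 10^10 revolutions per minute

1 gigahertz = 6.00000 × 10^10 revolutions per minute.
So 1.4329 × 6.00000 × 10^10 ≈ 8.5974 × 10^10 rpm.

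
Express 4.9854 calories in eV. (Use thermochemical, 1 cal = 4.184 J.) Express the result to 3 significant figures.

1.30 × 10^20 eV

1 cal = 2.61145 × 10^19 eV.
So 4.9854 × 2.61145 × 10^19 ≈ 1.30 × 10^20 eV.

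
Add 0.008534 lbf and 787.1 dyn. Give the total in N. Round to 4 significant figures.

0.04583 N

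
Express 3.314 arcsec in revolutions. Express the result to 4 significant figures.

2.557e-6 revolutions

1 arcsecond = 7.71605e-7 rev.
So 3.314 × 7.71605e-7 ≈ 2.557e-6 rev.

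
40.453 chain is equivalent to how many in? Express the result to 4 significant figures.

32040 inches

1 chain = 792.000 in.
So 40.453 × 792.000 ≈ 32040 in.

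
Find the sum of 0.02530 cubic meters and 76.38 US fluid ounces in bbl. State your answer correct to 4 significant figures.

0.1733 oil barrels

0.02530 m³ = 0.159132 bbl and 76.38 US fl oz = 0.0142076 bbl.
0.159132 + 0.0142076 ≈ 0.1733 bbl.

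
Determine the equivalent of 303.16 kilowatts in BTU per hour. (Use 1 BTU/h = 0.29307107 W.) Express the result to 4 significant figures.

1 kilowatt = 3412.14 BTU per hour.
Thus 303.16 × 3412.14 ≈ 1.034 × 10^6 BTU/h.

1.034 × 10^6 BTU/h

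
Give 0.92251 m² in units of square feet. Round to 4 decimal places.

1 m² = 10.7639 square feet.
Thus 0.92251 × 10.7639 ≈ 9.9298 ft².

9.9298 ft²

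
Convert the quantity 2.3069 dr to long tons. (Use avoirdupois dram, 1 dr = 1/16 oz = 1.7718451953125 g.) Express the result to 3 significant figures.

4.02 × 10^-6 long ton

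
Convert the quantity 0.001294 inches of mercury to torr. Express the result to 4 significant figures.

1 inch of mercury = 25.4000 torr.
Thus 0.001294 × 25.4000 ≈ 0.03287 torr.

0.03287 torr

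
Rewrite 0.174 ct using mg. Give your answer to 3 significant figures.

1 carat = 200.000 mg.
So 0.174 × 200.000 ≈ 34.8 mg.

34.8 mg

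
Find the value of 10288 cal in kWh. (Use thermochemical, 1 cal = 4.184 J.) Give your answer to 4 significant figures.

1 cal = 1.16222 × 10^-6 kilowatt-hours.
So 10288 × 1.16222 × 10^-6 ≈ 0.01196 kWh.

0.01196 kWh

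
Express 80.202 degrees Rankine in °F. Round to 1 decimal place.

-379.5 °F

°R = °F + 459.67.
Applying the formula gives -379.5 °F.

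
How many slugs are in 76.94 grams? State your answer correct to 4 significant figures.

1 g = 6.85218e-5 slug.
76.94 × 6.85218e-5 ≈ 0.005272 slug.

0.005272 slugs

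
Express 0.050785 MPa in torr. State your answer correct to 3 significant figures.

381 torr

1 MPa = 7500.62 torr.
Thus 0.050785 × 7500.62 ≈ 381 torr.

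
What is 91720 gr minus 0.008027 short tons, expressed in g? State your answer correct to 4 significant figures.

-1339 g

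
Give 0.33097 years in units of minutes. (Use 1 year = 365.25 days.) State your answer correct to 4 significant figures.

174100 minutes

1 year = 525960 minutes.
0.33097 × 525960 ≈ 174100 min.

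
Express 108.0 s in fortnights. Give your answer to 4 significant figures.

1 second = 8.26720e-7 fortnights.
108.0 × 8.26720e-7 ≈ 8.929e-5 fortnight.

8.929e-5 fortnights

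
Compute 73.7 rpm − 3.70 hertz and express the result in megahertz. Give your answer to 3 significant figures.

-2.47e-6 megahertz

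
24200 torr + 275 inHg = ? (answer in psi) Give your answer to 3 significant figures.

24200 torr = 467.950 psi and 275 inHg = 135.067 psi.
467.950 + 135.067 ≈ 603 psi.

603 pounds per square inch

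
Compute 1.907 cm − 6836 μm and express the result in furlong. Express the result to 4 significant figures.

6.081e-5 furlong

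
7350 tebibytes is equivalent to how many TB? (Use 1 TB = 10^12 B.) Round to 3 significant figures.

1 tebibyte = 1.09951 terabytes.
So 7350 × 1.09951 ≈ 8080 TB.

8080 TB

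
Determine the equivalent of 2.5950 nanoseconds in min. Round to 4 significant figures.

4.325 × 10^-11 min

1 ns = 1.66667 × 10^-11 min.
Then 2.5950 × 1.66667 × 10^-11 ≈ 4.325 × 10^-11 min.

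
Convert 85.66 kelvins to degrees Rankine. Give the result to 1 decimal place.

154.2 °R

°R = K × 9/5.
Applying the formula gives 154.2 °R.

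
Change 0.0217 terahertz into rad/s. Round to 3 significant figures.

1.36e+11 rad/s

1 THz = 6.28319e+12 rad/s.
So 0.0217 × 6.28319e+12 ≈ 1.36e+11 rad/s.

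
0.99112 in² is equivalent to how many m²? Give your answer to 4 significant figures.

1 in² = 0.000645160 square meters.
Then 0.99112 × 0.000645160 ≈ 0.0006394 m².

0.0006394 m²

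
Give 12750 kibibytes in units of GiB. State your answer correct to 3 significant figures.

1 kibibyte = 9.53674 × 10^-7 GiB.
12750 × 9.53674 × 10^-7 ≈ 0.0122 GiB.

0.0122 gibibytes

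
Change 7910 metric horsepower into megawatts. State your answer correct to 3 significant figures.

1 metric horsepower = 0.000735499 MW.
Then 7910 × 0.000735499 ≈ 5.82 MW.

5.82 MW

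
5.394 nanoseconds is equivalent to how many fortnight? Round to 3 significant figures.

1 nanosecond = 8.26720e-16 fortnight.
So 5.394 × 8.26720e-16 ≈ 4.46e-15 fortnight.

4.46e-15 fortnights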